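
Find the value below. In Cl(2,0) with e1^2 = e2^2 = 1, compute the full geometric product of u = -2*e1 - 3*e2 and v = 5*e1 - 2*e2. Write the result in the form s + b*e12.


Expand: (-2*e1 - 3*e2)(5*e1 - 2*e2)
= (-2)*5*e1e1 + (-2)*(-2)*e1e2 + (-3)*5*e2e1 + (-3)*(-2)*e2e2
Using e1^2 = e2^2 = 1, e2e1 = -e1e2:
Scalar part s = (-2)*5 + (-3)*(-2) = -10 + 6 = -4
Bivector part b = (-2)*(-2) - (-3)*5 = 4 - (-15) = 19
uv = -4 + 19*e12


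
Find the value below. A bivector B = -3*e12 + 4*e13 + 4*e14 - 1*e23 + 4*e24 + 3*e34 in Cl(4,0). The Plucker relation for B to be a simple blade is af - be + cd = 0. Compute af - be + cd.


Plucker relation: af - be + cd
a*f = (-3)*3 = -9
b*e = 4*4 = 16
c*d = 4*(-1) = -4
af - be + cd = -9 - 16 + (-4)
= -29


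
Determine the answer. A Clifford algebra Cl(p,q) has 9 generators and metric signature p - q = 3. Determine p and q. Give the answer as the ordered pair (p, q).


We need p + q = 9 and p - q = 3.
Adding: 2p = 9 + 3 = 12, so p = 6.
Then q = 9 - 6 = 3.
(p, q) = (6, 3)


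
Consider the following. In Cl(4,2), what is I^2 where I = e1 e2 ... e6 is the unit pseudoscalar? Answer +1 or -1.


The pseudoscalar I = e1...e_n (product of all n generators) of Cl(p,q) satisfies I^2 = (-1)^(q + n(n-1)/2).
p = 4, q = 2, n = p + q = 6
n(n-1)/2 = 6 * 5 / 2 = 15
Exponent = q + n(n-1)/2 = 2 + 15 = 17
I^2 = (-1)^17 = -1


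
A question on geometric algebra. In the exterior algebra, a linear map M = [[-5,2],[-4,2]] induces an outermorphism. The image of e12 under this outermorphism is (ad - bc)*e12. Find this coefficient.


The outermorphism of a linear map f sends e1^e2 to f(e1)^f(e2).
f(e1) = -5*e1 - 4*e2
f(e2) = 2*e1 + 2*e2
f(e1) ^ f(e2) = (-5*e1 - 4*e2) ^ (2*e1 + 2*e2)
= (-5)*2*e12 + (-4)*2*e21
= (-10 - (-8))*e12
= -2*e12
Coefficient = -2


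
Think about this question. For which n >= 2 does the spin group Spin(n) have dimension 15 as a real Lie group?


dim Spin(n) = dim so(n) = n(n-1)/2.
Solve n(n-1)/2 = 15, i.e. n^2 - n - 30 = 0.
Discriminant = 1 + 8*15 = 121
n = (1 + sqrt(121))/2 = (1 + 11)/2 = 6


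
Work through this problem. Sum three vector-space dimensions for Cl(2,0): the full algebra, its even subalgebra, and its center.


n = 2 + 0 = 2
Total dim = 2^2 = 4
Even subalgebra dim = 2^1 = 2
n is even, so center dim = 1
Sum = 4 + 2 + 1 = 7


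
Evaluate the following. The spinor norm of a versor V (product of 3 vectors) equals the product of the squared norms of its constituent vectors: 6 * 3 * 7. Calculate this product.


Spinor norm N(V) = |v1|^2 * |v2|^2 * ... * |v3|^2
= 6 * 3 * 7
Running product: 6, 18, 126
N(V) = 126


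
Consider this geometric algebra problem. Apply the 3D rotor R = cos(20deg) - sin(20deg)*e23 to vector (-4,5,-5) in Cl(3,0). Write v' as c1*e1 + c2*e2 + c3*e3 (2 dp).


Rotor R = cos(20deg) - sin(20deg)*e23
Rotation angle theta = 2 * 20 = 40 degrees in the e23 plane (e2 -> e3).
The component perpendicular to the plane (e1) is invariant: v'_1 = v1 = -4.00
cos(40deg) = 0.7660, sin(40deg) = 0.6428
v'_2 = v2*cos(theta) - v3*sin(theta) = 5*0.7660 - (-5)*0.6428 = 7.04
v'_3 = v2*sin(theta) + v3*cos(theta) = 5*0.6428 + (-5)*0.7660 = -0.62
v' = -4.00*e1 + 7.04*e2 - 0.62*e3


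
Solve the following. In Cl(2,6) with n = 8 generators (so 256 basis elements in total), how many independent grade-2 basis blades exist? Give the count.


Number of grade-k basis blades in Cl(p,q) with n = p + q is C(n, k).
n = 2 + 6 = 8
C(8, 2) = 8! / (2! * 6!)
= 40320 / (2 * 720)
= 28


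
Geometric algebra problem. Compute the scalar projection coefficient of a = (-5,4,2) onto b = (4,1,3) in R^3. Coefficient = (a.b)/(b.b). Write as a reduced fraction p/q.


Projection coefficient = (a . b) / (b . b)
a . b = (-5)*4 + 4*1 + 2*3
= -20 + 4 + 6 = -10
b . b = 4^2 + 1^2 + 3^2
= 16 + 1 + 9 = 26
Coefficient = -10/26
In lowest terms: -5/13


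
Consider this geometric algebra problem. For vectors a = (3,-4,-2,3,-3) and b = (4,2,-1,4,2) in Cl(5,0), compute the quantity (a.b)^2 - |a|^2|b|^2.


a . b = 3*4 + (-4)*2 + (-2)*(-1) + 3*4 + (-3)*2
= 12 + (-8) + 2 + 12 + (-6) = 12
|a|^2 = 3^2 + (-4)^2 + (-2)^2 + 3^2 + (-3)^2 = 47
|b|^2 = 4^2 + 2^2 + (-1)^2 + 4^2 + 2^2 = 41
(a.b)^2 = 12^2 = 144
|a|^2 * |b|^2 = 47 * 41 = 1927
Result = 144 - 1927 = -1783


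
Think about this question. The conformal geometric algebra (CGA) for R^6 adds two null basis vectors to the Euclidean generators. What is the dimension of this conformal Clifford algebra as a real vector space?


The conformal model of R^6 uses Cl(7,1): the 6 Euclidean generators plus two extra orthogonal generators e+ (e+^2 = +1) and e- (e-^2 = -1), from which the null vectors e0, einf are built.
Number of generators m = 6 + 2 = 8.
dim Cl(p,q) = 2^m = 2^8 = 256


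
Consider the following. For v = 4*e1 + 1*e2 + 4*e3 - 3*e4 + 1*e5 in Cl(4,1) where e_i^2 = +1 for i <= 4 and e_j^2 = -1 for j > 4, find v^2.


v^2 = sum of c_i^2 * e_i^2
Positive signature terms (e_i^2 = +1): 4^2 + 1^2 + 4^2 + (-3)^2 = 42
Negative signature terms (e_j^2 = -1): 1^2 = 1
v^2 = 42 - 1 = 41


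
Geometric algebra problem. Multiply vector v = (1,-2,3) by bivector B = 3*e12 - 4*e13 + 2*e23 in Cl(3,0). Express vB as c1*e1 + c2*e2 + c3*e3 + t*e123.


vB has grade-1 (vector) and grade-3 (trivector) parts: vB = (v _| B) + (v ^ B).
Vector part <vB>_1:
  e1: -v2*b12 - v3*b13 = -(-2)*(3) - (3)*(-4) = 18
  e2: v1*b12 - v3*b23 = (1)*(3) - (3)*(2) = -3
  e3: v1*b13 + v2*b23 = (1)*(-4) + (-2)*(2) = -8
Trivector part <vB>_3:
  e123: v1*b23 - v2*b13 + v3*b12 = (1)*(2) - (-2)*(-4) + (3)*(3) = 3
vB = 18*e1 - 3*e2 - 8*e3 + 3*e123


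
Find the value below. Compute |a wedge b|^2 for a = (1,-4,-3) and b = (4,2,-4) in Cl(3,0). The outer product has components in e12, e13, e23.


a wedge b = (a1*b2 - a2*b1)*e12 + (a1*b3 - a3*b1)*e13 + (a2*b3 - a3*b2)*e23
e12 coeff: 1*2 - (-4)*4 = 2 - (-16) = 18
e13 coeff: 1*(-4) - (-3)*4 = -4 - (-12) = 8
e23 coeff: (-4)*(-4) - (-3)*2 = 16 - (-6) = 22
|a wedge b|^2 = 18^2 + 8^2 + 22^2
= 324 + 64 + 484
= 872


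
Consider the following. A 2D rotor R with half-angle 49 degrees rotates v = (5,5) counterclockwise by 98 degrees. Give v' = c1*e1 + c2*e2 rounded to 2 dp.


Rotor R = cos(49deg) - sin(49deg)*e12
Rotation angle theta = 2 * 49 = 98 degrees
v' = R*v*~R rotates v by theta.
cos(98deg) = -0.1392, sin(98deg) = 0.9903
v'_1 = 5*cos(98deg) - 5*sin(98deg)
= 5*(-0.1392) - 5*0.9903
= -5.65
v'_2 = 5*sin(98deg) + 5*cos(98deg)
= 5*0.9903 + 5*(-0.1392)
= 4.26
v' = -5.65*e1 + 4.26*e2


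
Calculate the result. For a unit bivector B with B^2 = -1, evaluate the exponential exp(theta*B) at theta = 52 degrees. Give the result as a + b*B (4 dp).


For a unit bivector B with B^2 = -1, the exponential series gives
e^(theta*B) = cos(theta) + sin(theta)*B (the GA analogue of Euler's formula).
theta = 52 degrees = 0.907571 rad
cos(52 deg) = 0.6157
sin(52 deg) = 0.7880
exp(theta*B) = 0.6157 + 0.7880*B


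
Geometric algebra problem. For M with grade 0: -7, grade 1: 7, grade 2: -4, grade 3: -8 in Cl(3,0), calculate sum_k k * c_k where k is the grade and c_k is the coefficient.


Grade-weighted sum = sum of grade_k * coefficient_k
0*(-7) = 0
1*7 = 7
2*(-4) = -8
3*(-8) = -24
Total = 0 + 7 + (-8) + (-24) = -25


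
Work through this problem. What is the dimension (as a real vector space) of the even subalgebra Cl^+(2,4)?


Even subalgebra dimension = 2^(n-1)
n = 2 + 4 = 6
2^(6 - 1) = 2^5 = 32
Verification: sum of C(6,k) for even k = 1 + 15 + 15 + 1 = 32
Result = 32


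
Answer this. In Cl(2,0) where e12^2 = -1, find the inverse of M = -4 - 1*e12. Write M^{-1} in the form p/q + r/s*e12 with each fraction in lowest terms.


M = -4 - 1*e12, where e12^2 = -1.
Since M commutes with its reverse ~M = a - b*e12, M * ~M = a^2 - b^2*e12^2 = a^2 + b^2.
So M^{-1} = ~M / (a^2 + b^2) = (a - b*e12)/(a^2 + b^2).
a^2 + b^2 = 16 + 1 = 17
Scalar part = -4/17 = -4/17
Bivector coeff = 1/17 = 1/17
M^{-1} = -4/17 + 1/17*e12


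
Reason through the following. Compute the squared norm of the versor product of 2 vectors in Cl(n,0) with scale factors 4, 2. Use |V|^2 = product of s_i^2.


Each vector v_i has |v_i|^2 = s_i^2
Squared scales: 4^2 = 16, 2^2 = 4
|V|^2 = 16 * 4
= 64


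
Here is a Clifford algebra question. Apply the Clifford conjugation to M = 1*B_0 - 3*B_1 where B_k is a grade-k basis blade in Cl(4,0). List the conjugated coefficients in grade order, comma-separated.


Clifford conjugate sign for grade k: (-1)^(k(k+1)/2)
Grade 0: (-1)^(0*1/2) = (-1)^0 = 1, coeff 1 -> 1
Grade 1: (-1)^(1*2/2) = (-1)^1 = -1, coeff -3 -> 3
Conjugated coefficients: 1, 3


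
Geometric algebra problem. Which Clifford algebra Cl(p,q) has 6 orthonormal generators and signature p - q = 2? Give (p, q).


We need p + q = 6 and p - q = 2.
Adding: 2p = 6 + 2 = 8, so p = 4.
Then q = 6 - 4 = 2.
(p, q) = (4, 2)


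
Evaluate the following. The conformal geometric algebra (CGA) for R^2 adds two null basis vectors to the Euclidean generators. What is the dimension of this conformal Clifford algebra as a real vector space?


The conformal model of R^2 uses Cl(3,1): the 2 Euclidean generators plus two extra orthogonal generators e+ (e+^2 = +1) and e- (e-^2 = -1), from which the null vectors e0, einf are built.
Number of generators m = 2 + 2 = 4.
dim Cl(p,q) = 2^m = 2^4 = 16


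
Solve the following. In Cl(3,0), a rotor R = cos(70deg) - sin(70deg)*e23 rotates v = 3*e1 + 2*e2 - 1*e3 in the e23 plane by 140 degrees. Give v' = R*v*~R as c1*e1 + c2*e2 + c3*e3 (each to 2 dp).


Rotor R = cos(70deg) - sin(70deg)*e23
Rotation angle theta = 2 * 70 = 140 degrees in the e23 plane (e2 -> e3).
The component perpendicular to the plane (e1) is invariant: v'_1 = v1 = 3.00
cos(140deg) = -0.7660, sin(140deg) = 0.6428
v'_2 = v2*cos(theta) - v3*sin(theta) = 2*(-0.7660) - (-1)*0.6428 = -0.89
v'_3 = v2*sin(theta) + v3*cos(theta) = 2*0.6428 + (-1)*(-0.7660) = 2.05
v' = 3.00*e1 - 0.89*e2 + 2.05*e3


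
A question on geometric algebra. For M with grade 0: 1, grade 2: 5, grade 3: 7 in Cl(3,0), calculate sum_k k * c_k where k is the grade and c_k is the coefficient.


Grade-weighted sum = sum of grade_k * coefficient_k
0*1 = 0
2*5 = 10
3*7 = 21
Total = 0 + 10 + 21 = 31


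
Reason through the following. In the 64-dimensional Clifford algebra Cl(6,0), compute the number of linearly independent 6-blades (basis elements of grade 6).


Number of grade-k basis blades in Cl(p,q) with n = p + q is C(n, k).
n = 6 + 0 = 6
C(6, 6) = 6! / (6! * 0!)
= 720 / (720 * 1)
= 1


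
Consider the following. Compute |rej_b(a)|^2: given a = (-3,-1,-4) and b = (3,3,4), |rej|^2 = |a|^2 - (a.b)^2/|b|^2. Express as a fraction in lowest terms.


|a|^2 = (-3)^2 + (-1)^2 + (-4)^2 = 26
|b|^2 = 3^2 + 3^2 + 4^2 = 34
a . b = (-3)*3 + (-1)*3 + (-4)*4 = -28
(a.b)^2 = (-28)^2 = 784
|rej|^2 = 26 - 784/34
= (884 - 784)/34
= 100/34
In lowest terms: 50/17


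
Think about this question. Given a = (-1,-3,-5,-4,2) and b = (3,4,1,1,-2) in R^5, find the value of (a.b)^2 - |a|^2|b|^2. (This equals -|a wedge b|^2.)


a . b = (-1)*3 + (-3)*4 + (-5)*1 + (-4)*1 + 2*(-2)
= -3 + (-12) + (-5) + (-4) + (-4) = -28
|a|^2 = (-1)^2 + (-3)^2 + (-5)^2 + (-4)^2 + 2^2 = 55
|b|^2 = 3^2 + 4^2 + 1^2 + 1^2 + (-2)^2 = 31
(a.b)^2 = (-28)^2 = 784
|a|^2 * |b|^2 = 55 * 31 = 1705
Result = 784 - 1705 = -921


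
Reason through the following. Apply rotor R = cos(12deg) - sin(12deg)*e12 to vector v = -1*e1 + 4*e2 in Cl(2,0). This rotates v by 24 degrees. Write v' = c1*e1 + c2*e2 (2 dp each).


Rotor R = cos(12deg) - sin(12deg)*e12
Rotation angle theta = 2 * 12 = 24 degrees
v' = R*v*~R rotates v by theta.
cos(24deg) = 0.9135, sin(24deg) = 0.4067
v'_1 = -1*cos(24deg) - 4*sin(24deg)
= -1*0.9135 - 4*0.4067
= -2.54
v'_2 = -1*sin(24deg) + 4*cos(24deg)
= -1*0.4067 + 4*0.9135
= 3.25
v' = -2.54*e1 + 3.25*e2


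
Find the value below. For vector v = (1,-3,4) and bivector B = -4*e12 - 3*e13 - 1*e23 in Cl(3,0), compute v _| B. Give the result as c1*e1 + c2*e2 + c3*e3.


Left contraction v _| B = <vB>_1 (grade-1 part of the geometric product vB).
Using e1_|e12 = e2, e2_|e12 = -e1, e1_|e13 = e3, e3_|e13 = -e1, e2_|e23 = e3, e3_|e23 = -e2:
e1 coeff: -v2*b12 - v3*b13 = -(-3)*(-4) - (4)*(-3) = 0
e2 coeff: v1*b12 - v3*b23 = (1)*(-4) - (4)*(-1) = 0
e3 coeff: v1*b13 + v2*b23 = (1)*(-3) + (-3)*(-1) = 0
v _| B = 0*e1 + 0*e2 + 0*e3


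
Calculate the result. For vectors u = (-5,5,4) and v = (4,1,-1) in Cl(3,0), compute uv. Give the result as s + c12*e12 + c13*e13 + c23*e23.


In Cl(3,0): e_i^2 = 1, e_ie_j = -e_je_i for i != j.
Scalar part = u . v = (-5)*4 + 5*1 + 4*(-1)
= -20 + 5 + (-4) = -19
e12 coeff = (-5)*1 - 5*4 = -5 - 20 = -25
e13 coeff = (-5)*(-1) - 4*4 = 5 - 16 = -11
e23 coeff = 5*(-1) - 4*1 = -5 - 4 = -9
uv = -19 - 25*e12 - 11*e13 - 9*e23


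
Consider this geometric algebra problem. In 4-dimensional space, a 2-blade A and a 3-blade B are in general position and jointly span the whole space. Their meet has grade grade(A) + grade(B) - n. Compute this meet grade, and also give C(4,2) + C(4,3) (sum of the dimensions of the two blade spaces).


Meet grade = grade(A) + grade(B) - n
= 2 + 3 - 4 = 1
C(4,2) = 6
C(4,3) = 4
dim_A + dim_B = 6 + 4 = 10


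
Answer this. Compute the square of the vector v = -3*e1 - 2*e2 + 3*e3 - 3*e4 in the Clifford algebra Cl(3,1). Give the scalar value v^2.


v^2 = sum of c_i^2 * e_i^2
Positive signature terms (e_i^2 = +1): (-3)^2 + (-2)^2 + 3^2 = 22
Negative signature terms (e_j^2 = -1): (-3)^2 = 9
v^2 = 22 - 9 = 13


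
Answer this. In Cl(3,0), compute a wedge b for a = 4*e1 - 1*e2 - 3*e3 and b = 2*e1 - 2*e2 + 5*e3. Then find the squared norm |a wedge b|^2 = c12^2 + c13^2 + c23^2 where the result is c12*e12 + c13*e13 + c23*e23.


a wedge b = (a1*b2 - a2*b1)*e12 + (a1*b3 - a3*b1)*e13 + (a2*b3 - a3*b2)*e23
e12 coeff: 4*(-2) - (-1)*2 = -8 - (-2) = -6
e13 coeff: 4*5 - (-3)*2 = 20 - (-6) = 26
e23 coeff: (-1)*5 - (-3)*(-2) = -5 - 6 = -11
|a wedge b|^2 = (-6)^2 + 26^2 + (-11)^2
= 36 + 676 + 121
= 833


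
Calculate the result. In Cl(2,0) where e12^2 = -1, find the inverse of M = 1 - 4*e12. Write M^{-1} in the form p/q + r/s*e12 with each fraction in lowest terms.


M = 1 - 4*e12, where e12^2 = -1.
Since M commutes with its reverse ~M = a - b*e12, M * ~M = a^2 - b^2*e12^2 = a^2 + b^2.
So M^{-1} = ~M / (a^2 + b^2) = (a - b*e12)/(a^2 + b^2).
a^2 + b^2 = 1 + 16 = 17
Scalar part = 1/17 = 1/17
Bivector coeff = 4/17 = 4/17
M^{-1} = 1/17 + 4/17*e12


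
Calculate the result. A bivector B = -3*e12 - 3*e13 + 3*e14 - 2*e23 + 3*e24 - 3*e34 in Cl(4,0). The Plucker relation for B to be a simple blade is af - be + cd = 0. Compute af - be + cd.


Plucker relation: af - be + cd
a*f = (-3)*(-3) = 9
b*e = (-3)*3 = -9
c*d = 3*(-2) = -6
af - be + cd = 9 - (-9) + (-6)
= 12


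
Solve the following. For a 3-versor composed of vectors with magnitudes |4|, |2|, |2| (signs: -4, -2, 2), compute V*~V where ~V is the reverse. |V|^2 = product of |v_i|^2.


Each vector v_i has |v_i|^2 = s_i^2
Squared scales: (-4)^2 = 16, (-2)^2 = 4, 2^2 = 4
|V|^2 = 16 * 4 * 4
= 256


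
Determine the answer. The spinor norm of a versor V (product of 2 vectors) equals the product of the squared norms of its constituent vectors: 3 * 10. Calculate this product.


Spinor norm N(V) = |v1|^2 * |v2|^2 * ... * |v2|^2
= 3 * 10
Running product: 3, 30
N(V) = 30


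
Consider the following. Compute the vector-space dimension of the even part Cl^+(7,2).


Even subalgebra dimension = 2^(n-1)
n = 7 + 2 = 9
2^(9 - 1) = 2^8 = 256
Verification: sum of C(9,k) for even k = 1 + 36 + 126 + 84 + 9 = 256
Result = 256


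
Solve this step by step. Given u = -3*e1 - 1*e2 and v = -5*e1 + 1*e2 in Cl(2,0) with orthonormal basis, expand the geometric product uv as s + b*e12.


Expand: (-3*e1 - 1*e2)(-5*e1 + 1*e2)
= (-3)*(-5)*e1e1 + (-3)*1*e1e2 + (-1)*(-5)*e2e1 + (-1)*1*e2e2
Using e1^2 = e2^2 = 1, e2e1 = -e1e2:
Scalar part s = (-3)*(-5) + (-1)*1 = 15 + (-1) = 14
Bivector part b = (-3)*1 - (-1)*(-5) = -3 - 5 = -8
uv = 14 - 8*e12


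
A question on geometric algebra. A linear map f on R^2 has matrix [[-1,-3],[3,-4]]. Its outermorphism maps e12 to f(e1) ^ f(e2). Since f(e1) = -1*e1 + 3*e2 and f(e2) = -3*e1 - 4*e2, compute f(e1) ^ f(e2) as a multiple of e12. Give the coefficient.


The outermorphism of a linear map f sends e1^e2 to f(e1)^f(e2).
f(e1) = -1*e1 + 3*e2
f(e2) = -3*e1 - 4*e2
f(e1) ^ f(e2) = (-1*e1 + 3*e2) ^ (-3*e1 - 4*e2)
= (-1)*(-4)*e12 + 3*(-3)*e21
= (4 - (-9))*e12
= 13*e12
Coefficient = 13


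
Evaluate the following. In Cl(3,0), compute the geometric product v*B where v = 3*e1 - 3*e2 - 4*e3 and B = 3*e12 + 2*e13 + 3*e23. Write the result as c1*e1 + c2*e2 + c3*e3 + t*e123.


vB has grade-1 (vector) and grade-3 (trivector) parts: vB = (v _| B) + (v ^ B).
Vector part <vB>_1:
  e1: -v2*b12 - v3*b13 = -(-3)*(3) - (-4)*(2) = 17
  e2: v1*b12 - v3*b23 = (3)*(3) - (-4)*(3) = 21
  e3: v1*b13 + v2*b23 = (3)*(2) + (-3)*(3) = -3
Trivector part <vB>_3:
  e123: v1*b23 - v2*b13 + v3*b12 = (3)*(3) - (-3)*(2) + (-4)*(3) = 3
vB = 17*e1 + 21*e2 - 3*e3 + 3*e123


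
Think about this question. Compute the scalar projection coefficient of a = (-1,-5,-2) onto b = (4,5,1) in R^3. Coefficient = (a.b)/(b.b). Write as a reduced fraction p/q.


Projection coefficient = (a . b) / (b . b)
a . b = (-1)*4 + (-5)*5 + (-2)*1
= -4 + (-25) + (-2) = -31
b . b = 4^2 + 5^2 + 1^2
= 16 + 25 + 1 = 42
Coefficient = -31/42
In lowest terms: -31/42


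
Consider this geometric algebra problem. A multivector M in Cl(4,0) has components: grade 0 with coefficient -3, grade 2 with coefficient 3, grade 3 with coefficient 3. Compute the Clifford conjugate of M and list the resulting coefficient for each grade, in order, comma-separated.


Clifford conjugate sign for grade k: (-1)^(k(k+1)/2)
Grade 0: (-1)^(0*1/2) = (-1)^0 = 1, coeff -3 -> -3
Grade 2: (-1)^(2*3/2) = (-1)^3 = -1, coeff 3 -> -3
Grade 3: (-1)^(3*4/2) = (-1)^6 = 1, coeff 3 -> 3
Conjugated coefficients: -3, -3, 3


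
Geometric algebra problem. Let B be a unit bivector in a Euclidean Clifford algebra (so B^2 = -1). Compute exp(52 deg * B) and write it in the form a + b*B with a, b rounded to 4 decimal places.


For a unit bivector B with B^2 = -1, the exponential series gives
e^(theta*B) = cos(theta) + sin(theta)*B (the GA analogue of Euler's formula).
theta = 52 degrees = 0.907571 rad
cos(52 deg) = 0.6157
sin(52 deg) = 0.7880
exp(theta*B) = 0.6157 + 0.7880*B


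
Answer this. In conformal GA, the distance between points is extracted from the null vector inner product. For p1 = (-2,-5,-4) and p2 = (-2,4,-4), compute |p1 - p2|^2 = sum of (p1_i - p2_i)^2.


p1 - p2 = (0, -9, 0)
|p1 - p2|^2 = 0^2 + (-9)^2 + 0^2
= 0 + 81 + 0
= 81


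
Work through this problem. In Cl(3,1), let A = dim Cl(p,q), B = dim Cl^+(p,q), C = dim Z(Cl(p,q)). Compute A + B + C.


n = 3 + 1 = 4
Total dim = 2^4 = 16
Even subalgebra dim = 2^3 = 8
n is even, so center dim = 1
Sum = 16 + 8 + 1 = 25


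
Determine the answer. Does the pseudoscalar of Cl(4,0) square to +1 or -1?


The pseudoscalar I = e1...e_n (product of all n generators) of Cl(p,q) satisfies I^2 = (-1)^(q + n(n-1)/2).
p = 4, q = 0, n = p + q = 4
n(n-1)/2 = 4 * 3 / 2 = 6
Exponent = q + n(n-1)/2 = 0 + 6 = 6
I^2 = (-1)^6 = +1


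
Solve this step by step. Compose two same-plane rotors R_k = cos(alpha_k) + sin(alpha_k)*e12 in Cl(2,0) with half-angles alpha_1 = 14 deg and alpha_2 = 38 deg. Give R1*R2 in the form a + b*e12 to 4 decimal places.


Same-plane rotors commute and their half-angles add:
R1*R2 = cos(a1 + a2) + sin(a1 + a2)*e12.
a1 + a2 = 14 + 38 = 52 deg
cos(52 deg) = 0.6157
sin(52 deg) = 0.7880
R1*R2 = 0.6157 + 0.7880*e12


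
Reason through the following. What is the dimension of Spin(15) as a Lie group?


Spin(n) double-covers SO(n); both have Lie algebra so(n) of dimension n(n-1)/2.
n = 15
n(n-1) = 15 * 14 = 210
dim Spin(15) = 210/2 = 105


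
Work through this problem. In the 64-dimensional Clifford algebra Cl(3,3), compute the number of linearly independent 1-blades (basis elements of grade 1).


Number of grade-k basis blades in Cl(p,q) with n = p + q is C(n, k).
n = 3 + 3 = 6
C(6, 1) = 6! / (1! * 5!)
= 720 / (1 * 120)
= 6


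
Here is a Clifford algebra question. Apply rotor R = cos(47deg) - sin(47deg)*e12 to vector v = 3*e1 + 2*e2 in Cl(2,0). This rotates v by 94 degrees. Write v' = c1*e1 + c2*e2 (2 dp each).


Rotor R = cos(47deg) - sin(47deg)*e12
Rotation angle theta = 2 * 47 = 94 degrees
v' = R*v*~R rotates v by theta.
cos(94deg) = -0.0698, sin(94deg) = 0.9976
v'_1 = 3*cos(94deg) - 2*sin(94deg)
= 3*(-0.0698) - 2*0.9976
= -2.20
v'_2 = 3*sin(94deg) + 2*cos(94deg)
= 3*0.9976 + 2*(-0.0698)
= 2.85
v' = -2.20*e1 + 2.85*e2


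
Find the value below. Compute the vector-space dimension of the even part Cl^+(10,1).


Even subalgebra dimension = 2^(n-1)
n = 10 + 1 = 11
2^(11 - 1) = 2^10 = 1024
Verification: sum of C(11,k) for even k = 1 + 55 + 330 + 462 + 165 + 11 = 1024
Result = 1024


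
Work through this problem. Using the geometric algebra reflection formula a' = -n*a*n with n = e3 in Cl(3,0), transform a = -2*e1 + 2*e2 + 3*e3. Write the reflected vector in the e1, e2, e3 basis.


Reflection formula: a' = -n*a*n, with n = e3 (unit vector, n^2 = 1).
For reflection through hyperplane perp to e3:
The component along e3 flips sign, others stay.
a = (-2, 2, 3)
a' = (-2, 2, -3)
a' = -2*e1 + 2*e2 - 3*e3


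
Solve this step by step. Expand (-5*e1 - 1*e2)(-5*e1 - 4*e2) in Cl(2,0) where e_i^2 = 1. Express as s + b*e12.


Expand: (-5*e1 - 1*e2)(-5*e1 - 4*e2)
= (-5)*(-5)*e1e1 + (-5)*(-4)*e1e2 + (-1)*(-5)*e2e1 + (-1)*(-4)*e2e2
Using e1^2 = e2^2 = 1, e2e1 = -e1e2:
Scalar part s = (-5)*(-5) + (-1)*(-4) = 25 + 4 = 29
Bivector part b = (-5)*(-4) - (-1)*(-5) = 20 - 5 = 15
uv = 29 + 15*e12


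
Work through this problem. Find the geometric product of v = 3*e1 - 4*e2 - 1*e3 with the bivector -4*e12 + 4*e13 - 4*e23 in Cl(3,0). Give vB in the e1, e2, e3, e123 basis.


vB has grade-1 (vector) and grade-3 (trivector) parts: vB = (v _| B) + (v ^ B).
Vector part <vB>_1:
  e1: -v2*b12 - v3*b13 = -(-4)*(-4) - (-1)*(4) = -12
  e2: v1*b12 - v3*b23 = (3)*(-4) - (-1)*(-4) = -16
  e3: v1*b13 + v2*b23 = (3)*(4) + (-4)*(-4) = 28
Trivector part <vB>_3:
  e123: v1*b23 - v2*b13 + v3*b12 = (3)*(-4) - (-4)*(4) + (-1)*(-4) = 8
vB = -12*e1 - 16*e2 + 28*e3 + 8*e123


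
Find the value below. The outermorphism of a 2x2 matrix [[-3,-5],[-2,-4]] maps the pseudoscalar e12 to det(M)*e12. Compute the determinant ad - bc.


The outermorphism of a linear map f sends e1^e2 to f(e1)^f(e2).
f(e1) = -3*e1 - 2*e2
f(e2) = -5*e1 - 4*e2
f(e1) ^ f(e2) = (-3*e1 - 2*e2) ^ (-5*e1 - 4*e2)
= (-3)*(-4)*e12 + (-2)*(-5)*e21
= (12 - 10)*e12
= 2*e12
Coefficient = 2


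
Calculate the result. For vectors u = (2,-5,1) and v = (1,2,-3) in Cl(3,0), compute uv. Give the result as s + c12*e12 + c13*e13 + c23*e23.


In Cl(3,0): e_i^2 = 1, e_ie_j = -e_je_i for i != j.
Scalar part = u . v = 2*1 + (-5)*2 + 1*(-3)
= 2 + (-10) + (-3) = -11
e12 coeff = 2*2 - (-5)*1 = 4 - (-5) = 9
e13 coeff = 2*(-3) - 1*1 = -6 - 1 = -7
e23 coeff = (-5)*(-3) - 1*2 = 15 - 2 = 13
uv = -11 + 9*e12 - 7*e13 + 13*e23


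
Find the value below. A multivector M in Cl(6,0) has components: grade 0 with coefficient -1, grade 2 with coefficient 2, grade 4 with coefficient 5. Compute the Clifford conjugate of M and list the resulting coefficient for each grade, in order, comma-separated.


Clifford conjugate sign for grade k: (-1)^(k(k+1)/2)
Grade 0: (-1)^(0*1/2) = (-1)^0 = 1, coeff -1 -> -1
Grade 2: (-1)^(2*3/2) = (-1)^3 = -1, coeff 2 -> -2
Grade 4: (-1)^(4*5/2) = (-1)^10 = 1, coeff 5 -> 5
Conjugated coefficients: -1, -2, 5


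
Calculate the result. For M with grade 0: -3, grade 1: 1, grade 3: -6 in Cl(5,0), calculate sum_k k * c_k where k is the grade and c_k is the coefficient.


Grade-weighted sum = sum of grade_k * coefficient_k
0*(-3) = 0
1*1 = 1
3*(-6) = -18
Total = 0 + 1 + (-18) = -17


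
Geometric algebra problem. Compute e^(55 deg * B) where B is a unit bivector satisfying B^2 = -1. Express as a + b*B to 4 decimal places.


For a unit bivector B with B^2 = -1, the exponential series gives
e^(theta*B) = cos(theta) + sin(theta)*B (the GA analogue of Euler's formula).
theta = 55 degrees = 0.959931 rad
cos(55 deg) = 0.5736
sin(55 deg) = 0.8192
exp(theta*B) = 0.5736 + 0.8192*B


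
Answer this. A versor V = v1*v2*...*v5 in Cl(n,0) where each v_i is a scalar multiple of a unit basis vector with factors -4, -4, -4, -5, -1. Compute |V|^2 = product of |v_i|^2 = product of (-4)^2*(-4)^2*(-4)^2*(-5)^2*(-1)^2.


Each vector v_i has |v_i|^2 = s_i^2
Squared scales: (-4)^2 = 16, (-4)^2 = 16, (-4)^2 = 16, (-5)^2 = 25, (-1)^2 = 1
|V|^2 = 16 * 16 * 16 * 25 * 1
= 102400


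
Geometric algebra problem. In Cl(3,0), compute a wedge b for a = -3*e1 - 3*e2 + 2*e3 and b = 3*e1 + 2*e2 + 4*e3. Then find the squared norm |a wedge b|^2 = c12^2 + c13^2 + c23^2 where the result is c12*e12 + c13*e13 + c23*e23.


a wedge b = (a1*b2 - a2*b1)*e12 + (a1*b3 - a3*b1)*e13 + (a2*b3 - a3*b2)*e23
e12 coeff: (-3)*2 - (-3)*3 = -6 - (-9) = 3
e13 coeff: (-3)*4 - 2*3 = -12 - 6 = -18
e23 coeff: (-3)*4 - 2*2 = -12 - 4 = -16
|a wedge b|^2 = 3^2 + (-18)^2 + (-16)^2
= 9 + 324 + 256
= 589


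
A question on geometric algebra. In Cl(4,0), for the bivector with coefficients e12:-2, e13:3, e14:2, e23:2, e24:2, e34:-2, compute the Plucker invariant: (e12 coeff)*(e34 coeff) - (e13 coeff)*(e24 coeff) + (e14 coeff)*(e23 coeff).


Plucker relation: af - be + cd
a*f = (-2)*(-2) = 4
b*e = 3*2 = 6
c*d = 2*2 = 4
af - be + cd = 4 - 6 + 4
= 2


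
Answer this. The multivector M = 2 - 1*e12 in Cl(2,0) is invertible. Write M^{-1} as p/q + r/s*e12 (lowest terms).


M = 2 - 1*e12, where e12^2 = -1.
Since M commutes with its reverse ~M = a - b*e12, M * ~M = a^2 - b^2*e12^2 = a^2 + b^2.
So M^{-1} = ~M / (a^2 + b^2) = (a - b*e12)/(a^2 + b^2).
a^2 + b^2 = 4 + 1 = 5
Scalar part = 2/5 = 2/5
Bivector coeff = 1/5 = 1/5
M^{-1} = 2/5 + 1/5*e12


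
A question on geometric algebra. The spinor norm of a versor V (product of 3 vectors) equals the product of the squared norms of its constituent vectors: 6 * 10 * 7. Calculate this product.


Spinor norm N(V) = |v1|^2 * |v2|^2 * ... * |v3|^2
= 6 * 10 * 7
Running product: 6, 60, 420
N(V) = 420


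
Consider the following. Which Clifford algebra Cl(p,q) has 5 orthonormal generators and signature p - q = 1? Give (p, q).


We need p + q = 5 and p - q = 1.
Adding: 2p = 5 + 1 = 6, so p = 3.
Then q = 5 - 3 = 2.
(p, q) = (3, 2)


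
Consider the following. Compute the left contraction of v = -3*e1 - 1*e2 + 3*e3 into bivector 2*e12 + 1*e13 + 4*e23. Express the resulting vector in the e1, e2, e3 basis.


Left contraction v _| B = <vB>_1 (grade-1 part of the geometric product vB).
Using e1_|e12 = e2, e2_|e12 = -e1, e1_|e13 = e3, e3_|e13 = -e1, e2_|e23 = e3, e3_|e23 = -e2:
e1 coeff: -v2*b12 - v3*b13 = -(-1)*(2) - (3)*(1) = -1
e2 coeff: v1*b12 - v3*b23 = (-3)*(2) - (3)*(4) = -18
e3 coeff: v1*b13 + v2*b23 = (-3)*(1) + (-1)*(4) = -7
v _| B = -1*e1 - 18*e2 - 7*e3


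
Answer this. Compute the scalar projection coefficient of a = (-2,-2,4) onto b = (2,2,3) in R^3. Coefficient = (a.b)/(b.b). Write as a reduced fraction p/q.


Projection coefficient = (a . b) / (b . b)
a . b = (-2)*2 + (-2)*2 + 4*3
= -4 + (-4) + 12 = 4
b . b = 2^2 + 2^2 + 3^2
= 4 + 4 + 9 = 17
Coefficient = 4/17
In lowest terms: 4/17


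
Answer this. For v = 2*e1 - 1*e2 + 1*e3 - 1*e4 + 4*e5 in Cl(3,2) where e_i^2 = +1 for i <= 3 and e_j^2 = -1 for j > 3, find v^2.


v^2 = sum of c_i^2 * e_i^2
Positive signature terms (e_i^2 = +1): 2^2 + (-1)^2 + 1^2 = 6
Negative signature terms (e_j^2 = -1): (-1)^2 + 4^2 = 17
v^2 = 6 - 17 = -11


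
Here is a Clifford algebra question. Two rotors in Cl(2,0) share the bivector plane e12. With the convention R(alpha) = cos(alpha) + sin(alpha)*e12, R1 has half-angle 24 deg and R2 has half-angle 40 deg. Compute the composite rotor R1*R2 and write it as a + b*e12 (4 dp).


Same-plane rotors commute and their half-angles add:
R1*R2 = cos(a1 + a2) + sin(a1 + a2)*e12.
a1 + a2 = 24 + 40 = 64 deg
cos(64 deg) = 0.4384
sin(64 deg) = 0.8988
R1*R2 = 0.4384 + 0.8988*e12


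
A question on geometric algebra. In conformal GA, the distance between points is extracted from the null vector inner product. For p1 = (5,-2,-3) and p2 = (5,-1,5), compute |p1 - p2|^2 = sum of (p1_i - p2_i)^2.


p1 - p2 = (0, -1, -8)
|p1 - p2|^2 = 0^2 + (-1)^2 + (-8)^2
= 0 + 1 + 64
= 65


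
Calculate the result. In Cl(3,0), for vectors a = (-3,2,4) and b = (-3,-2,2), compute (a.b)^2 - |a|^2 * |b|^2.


a . b = (-3)*(-3) + 2*(-2) + 4*2
= 9 + (-4) + 8 = 13
|a|^2 = (-3)^2 + 2^2 + 4^2 = 29
|b|^2 = (-3)^2 + (-2)^2 + 2^2 = 17
(a.b)^2 = 13^2 = 169
|a|^2 * |b|^2 = 29 * 17 = 493
Result = 169 - 493 = -324


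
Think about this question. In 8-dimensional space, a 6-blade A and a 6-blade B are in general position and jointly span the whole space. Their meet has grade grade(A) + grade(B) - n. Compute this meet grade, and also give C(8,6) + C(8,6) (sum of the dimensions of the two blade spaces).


Meet grade = grade(A) + grade(B) - n
= 6 + 6 - 8 = 4
C(8,6) = 28
C(8,6) = 28
dim_A + dim_B = 28 + 28 = 56


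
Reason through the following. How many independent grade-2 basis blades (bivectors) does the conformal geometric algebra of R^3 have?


The conformal model of R^3 uses Cl(4,1) with m = 3 + 2 = 5 generators.
Number of grade-2 blades = C(m, 2) = C(5, 2)
= 5*4/2 = 10


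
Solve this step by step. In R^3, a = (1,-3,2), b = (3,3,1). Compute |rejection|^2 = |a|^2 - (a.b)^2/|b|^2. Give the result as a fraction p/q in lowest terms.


|a|^2 = 1^2 + (-3)^2 + 2^2 = 14
|b|^2 = 3^2 + 3^2 + 1^2 = 19
a . b = 1*3 + (-3)*3 + 2*1 = -4
(a.b)^2 = (-4)^2 = 16
|rej|^2 = 14 - 16/19
= (266 - 16)/19
= 250/19
In lowest terms: 250/19


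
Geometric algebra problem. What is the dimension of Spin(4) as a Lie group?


Spin(n) double-covers SO(n); both have Lie algebra so(n) of dimension n(n-1)/2.
n = 4
n(n-1) = 4 * 3 = 12
dim Spin(4) = 12/2 = 6


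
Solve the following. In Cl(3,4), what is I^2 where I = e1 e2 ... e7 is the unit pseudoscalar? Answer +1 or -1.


The pseudoscalar I = e1...e_n (product of all n generators) of Cl(p,q) satisfies I^2 = (-1)^(q + n(n-1)/2).
p = 3, q = 4, n = p + q = 7
n(n-1)/2 = 7 * 6 / 2 = 21
Exponent = q + n(n-1)/2 = 4 + 21 = 25
I^2 = (-1)^25 = -1


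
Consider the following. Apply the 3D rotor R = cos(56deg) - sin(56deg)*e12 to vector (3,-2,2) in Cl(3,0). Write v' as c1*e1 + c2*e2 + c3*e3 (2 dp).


Rotor R = cos(56deg) - sin(56deg)*e12
Rotation angle theta = 2 * 56 = 112 degrees in the e12 plane (e1 -> e2).
The component perpendicular to the plane (e3) is invariant: v'_3 = v3 = 2.00
cos(112deg) = -0.3746, sin(112deg) = 0.9272
v'_1 = v1*cos(theta) - v2*sin(theta) = 3*(-0.3746) - (-2)*0.9272 = 0.73
v'_2 = v1*sin(theta) + v2*cos(theta) = 3*0.9272 + (-2)*(-0.3746) = 3.53
v' = 0.73*e1 + 3.53*e2 + 2.00*e3


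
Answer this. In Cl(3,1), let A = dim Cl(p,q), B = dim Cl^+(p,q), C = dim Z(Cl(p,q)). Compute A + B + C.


n = 3 + 1 = 4
Total dim = 2^4 = 16
Even subalgebra dim = 2^3 = 8
n is even, so center dim = 1
Sum = 16 + 8 + 1 = 25


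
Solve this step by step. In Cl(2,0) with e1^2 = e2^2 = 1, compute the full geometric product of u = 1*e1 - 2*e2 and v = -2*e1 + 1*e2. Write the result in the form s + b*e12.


Expand: (1*e1 - 2*e2)(-2*e1 + 1*e2)
= 1*(-2)*e1e1 + 1*1*e1e2 + (-2)*(-2)*e2e1 + (-2)*1*e2e2
Using e1^2 = e2^2 = 1, e2e1 = -e1e2:
Scalar part s = 1*(-2) + (-2)*1 = -2 + (-2) = -4
Bivector part b = 1*1 - (-2)*(-2) = 1 - 4 = -3
uv = -4 - 3*e12


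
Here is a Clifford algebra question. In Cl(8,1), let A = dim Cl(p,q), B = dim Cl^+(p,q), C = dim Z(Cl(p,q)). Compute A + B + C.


n = 8 + 1 = 9
Total dim = 2^9 = 512
Even subalgebra dim = 2^8 = 256
n is odd, so center dim = 2
Sum = 512 + 256 + 2 = 770


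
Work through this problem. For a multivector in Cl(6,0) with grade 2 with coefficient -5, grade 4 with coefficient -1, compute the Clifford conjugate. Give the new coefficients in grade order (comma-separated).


Clifford conjugate sign for grade k: (-1)^(k(k+1)/2)
Grade 2: (-1)^(2*3/2) = (-1)^3 = -1, coeff -5 -> 5
Grade 4: (-1)^(4*5/2) = (-1)^10 = 1, coeff -1 -> -1
Conjugated coefficients: 5, -1


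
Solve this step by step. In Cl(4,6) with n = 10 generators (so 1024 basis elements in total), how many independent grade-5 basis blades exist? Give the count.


Number of grade-k basis blades in Cl(p,q) with n = p + q is C(n, k).
n = 4 + 6 = 10
C(10, 5) = 10! / (5! * 5!)
= 3628800 / (120 * 120)
= 252


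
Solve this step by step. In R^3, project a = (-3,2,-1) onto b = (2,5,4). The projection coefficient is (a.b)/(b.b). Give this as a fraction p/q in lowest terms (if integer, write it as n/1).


Projection coefficient = (a . b) / (b . b)
a . b = (-3)*2 + 2*5 + (-1)*4
= -6 + 10 + (-4) = 0
b . b = 2^2 + 5^2 + 4^2
= 4 + 25 + 16 = 45
Coefficient = 0/45
In lowest terms: 0/1


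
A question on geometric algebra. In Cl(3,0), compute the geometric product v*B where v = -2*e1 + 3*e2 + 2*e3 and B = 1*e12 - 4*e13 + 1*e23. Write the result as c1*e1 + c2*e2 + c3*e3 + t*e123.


vB has grade-1 (vector) and grade-3 (trivector) parts: vB = (v _| B) + (v ^ B).
Vector part <vB>_1:
  e1: -v2*b12 - v3*b13 = -(3)*(1) - (2)*(-4) = 5
  e2: v1*b12 - v3*b23 = (-2)*(1) - (2)*(1) = -4
  e3: v1*b13 + v2*b23 = (-2)*(-4) + (3)*(1) = 11
Trivector part <vB>_3:
  e123: v1*b23 - v2*b13 + v3*b12 = (-2)*(1) - (3)*(-4) + (2)*(1) = 12
vB = 5*e1 - 4*e2 + 11*e3 + 12*e123


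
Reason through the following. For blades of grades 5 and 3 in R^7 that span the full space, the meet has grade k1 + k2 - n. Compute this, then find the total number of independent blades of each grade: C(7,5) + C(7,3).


Meet grade = grade(A) + grade(B) - n
= 5 + 3 - 7 = 1
C(7,5) = 21
C(7,3) = 35
dim_A + dim_B = 21 + 35 = 56


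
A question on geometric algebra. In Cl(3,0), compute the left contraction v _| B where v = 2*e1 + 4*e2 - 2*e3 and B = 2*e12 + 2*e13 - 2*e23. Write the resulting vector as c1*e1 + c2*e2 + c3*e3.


Left contraction v _| B = <vB>_1 (grade-1 part of the geometric product vB).
Using e1_|e12 = e2, e2_|e12 = -e1, e1_|e13 = e3, e3_|e13 = -e1, e2_|e23 = e3, e3_|e23 = -e2:
e1 coeff: -v2*b12 - v3*b13 = -(4)*(2) - (-2)*(2) = -4
e2 coeff: v1*b12 - v3*b23 = (2)*(2) - (-2)*(-2) = 0
e3 coeff: v1*b13 + v2*b23 = (2)*(2) + (4)*(-2) = -4
v _| B = -4*e1 + 0*e2 - 4*e3


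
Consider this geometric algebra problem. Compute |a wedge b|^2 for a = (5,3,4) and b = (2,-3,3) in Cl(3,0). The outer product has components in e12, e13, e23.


a wedge b = (a1*b2 - a2*b1)*e12 + (a1*b3 - a3*b1)*e13 + (a2*b3 - a3*b2)*e23
e12 coeff: 5*(-3) - 3*2 = -15 - 6 = -21
e13 coeff: 5*3 - 4*2 = 15 - 8 = 7
e23 coeff: 3*3 - 4*(-3) = 9 - (-12) = 21
|a wedge b|^2 = (-21)^2 + 7^2 + 21^2
= 441 + 49 + 441
= 931


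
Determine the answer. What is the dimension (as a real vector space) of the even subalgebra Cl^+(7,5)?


Even subalgebra dimension = 2^(n-1)
n = 7 + 5 = 12
2^(12 - 1) = 2^11 = 2048
Verification: sum of C(12,k) for even k = 1 + 66 + 495 + 924 + 495 + 66 + 1 = 2048
Result = 2048


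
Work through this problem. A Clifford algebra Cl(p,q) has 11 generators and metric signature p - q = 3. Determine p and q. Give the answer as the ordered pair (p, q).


We need p + q = 11 and p - q = 3.
Adding: 2p = 11 + 3 = 14, so p = 7.
Then q = 11 - 7 = 4.
(p, q) = (7, 4)


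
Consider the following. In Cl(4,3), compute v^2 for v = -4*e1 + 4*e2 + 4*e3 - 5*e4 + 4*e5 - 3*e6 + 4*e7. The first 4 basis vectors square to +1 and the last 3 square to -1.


v^2 = sum of c_i^2 * e_i^2
Positive signature terms (e_i^2 = +1): (-4)^2 + 4^2 + 4^2 + (-5)^2 = 73
Negative signature terms (e_j^2 = -1): 4^2 + (-3)^2 + 4^2 = 41
v^2 = 73 - 41 = 32


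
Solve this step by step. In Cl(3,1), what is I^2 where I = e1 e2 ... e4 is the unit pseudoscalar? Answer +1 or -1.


The pseudoscalar I = e1...e_n (product of all n generators) of Cl(p,q) satisfies I^2 = (-1)^(q + n(n-1)/2).
p = 3, q = 1, n = p + q = 4
n(n-1)/2 = 4 * 3 / 2 = 6
Exponent = q + n(n-1)/2 = 1 + 6 = 7
I^2 = (-1)^7 = -1


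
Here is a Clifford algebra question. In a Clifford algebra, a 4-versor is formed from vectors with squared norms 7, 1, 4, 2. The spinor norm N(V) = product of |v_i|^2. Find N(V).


Spinor norm N(V) = |v1|^2 * |v2|^2 * ... * |v4|^2
= 7 * 1 * 4 * 2
Running product: 7, 7, 28, 56
N(V) = 56


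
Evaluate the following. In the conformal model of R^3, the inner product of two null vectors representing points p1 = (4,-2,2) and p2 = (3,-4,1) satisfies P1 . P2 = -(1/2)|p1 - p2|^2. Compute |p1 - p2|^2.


p1 - p2 = (1, 2, 1)
|p1 - p2|^2 = 1^2 + 2^2 + 1^2
= 1 + 4 + 1
= 6


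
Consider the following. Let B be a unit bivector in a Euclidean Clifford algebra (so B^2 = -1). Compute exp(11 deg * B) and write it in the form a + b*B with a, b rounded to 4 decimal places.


For a unit bivector B with B^2 = -1, the exponential series gives
e^(theta*B) = cos(theta) + sin(theta)*B (the GA analogue of Euler's formula).
theta = 11 degrees = 0.191986 rad
cos(11 deg) = 0.9816
sin(11 deg) = 0.1908
exp(theta*B) = 0.9816 + 0.1908*B


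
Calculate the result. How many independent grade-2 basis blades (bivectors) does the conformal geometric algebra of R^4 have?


The conformal model of R^4 uses Cl(5,1) with m = 4 + 2 = 6 generators.
Number of grade-2 blades = C(m, 2) = C(6, 2)
= 6*5/2 = 15


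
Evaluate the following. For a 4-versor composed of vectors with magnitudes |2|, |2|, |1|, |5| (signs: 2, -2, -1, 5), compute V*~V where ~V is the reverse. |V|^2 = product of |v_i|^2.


Each vector v_i has |v_i|^2 = s_i^2
Squared scales: 2^2 = 4, (-2)^2 = 4, (-1)^2 = 1, 5^2 = 25
|V|^2 = 4 * 4 * 1 * 25
= 400


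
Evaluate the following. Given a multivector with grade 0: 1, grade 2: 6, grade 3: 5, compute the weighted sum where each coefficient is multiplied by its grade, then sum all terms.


Grade-weighted sum = sum of grade_k * coefficient_k
0*1 = 0
2*6 = 12
3*5 = 15
Total = 0 + 12 + 15 = 27


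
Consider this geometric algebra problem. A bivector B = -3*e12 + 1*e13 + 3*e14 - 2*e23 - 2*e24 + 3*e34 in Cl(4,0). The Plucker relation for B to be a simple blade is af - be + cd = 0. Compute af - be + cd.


Plucker relation: af - be + cd
a*f = (-3)*3 = -9
b*e = 1*(-2) = -2
c*d = 3*(-2) = -6
af - be + cd = -9 - (-2) + (-6)
= -13


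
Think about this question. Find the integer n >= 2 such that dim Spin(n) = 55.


dim Spin(n) = dim so(n) = n(n-1)/2.
Solve n(n-1)/2 = 55, i.e. n^2 - n - 110 = 0.
Discriminant = 1 + 8*55 = 441
n = (1 + sqrt(441))/2 = (1 + 21)/2 = 11


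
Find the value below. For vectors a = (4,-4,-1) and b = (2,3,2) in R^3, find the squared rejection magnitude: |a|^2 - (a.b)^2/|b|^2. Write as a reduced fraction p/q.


|a|^2 = 4^2 + (-4)^2 + (-1)^2 = 33
|b|^2 = 2^2 + 3^2 + 2^2 = 17
a . b = 4*2 + (-4)*3 + (-1)*2 = -6
(a.b)^2 = (-6)^2 = 36
|rej|^2 = 33 - 36/17
= (561 - 36)/17
= 525/17
In lowest terms: 525/17


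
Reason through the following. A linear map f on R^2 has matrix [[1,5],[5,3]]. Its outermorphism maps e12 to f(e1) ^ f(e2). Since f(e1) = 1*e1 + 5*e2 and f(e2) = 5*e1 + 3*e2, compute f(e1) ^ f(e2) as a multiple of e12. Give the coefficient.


The outermorphism of a linear map f sends e1^e2 to f(e1)^f(e2).
f(e1) = 1*e1 + 5*e2
f(e2) = 5*e1 + 3*e2
f(e1) ^ f(e2) = (1*e1 + 5*e2) ^ (5*e1 + 3*e2)
= 1*3*e12 + 5*5*e21
= (3 - 25)*e12
= -22*e12
Coefficient = -22


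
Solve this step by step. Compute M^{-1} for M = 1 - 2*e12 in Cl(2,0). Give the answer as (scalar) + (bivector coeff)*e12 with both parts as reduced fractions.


M = 1 - 2*e12, where e12^2 = -1.
Since M commutes with its reverse ~M = a - b*e12, M * ~M = a^2 - b^2*e12^2 = a^2 + b^2.
So M^{-1} = ~M / (a^2 + b^2) = (a - b*e12)/(a^2 + b^2).
a^2 + b^2 = 1 + 4 = 5
Scalar part = 1/5 = 1/5
Bivector coeff = 2/5 = 2/5
M^{-1} = 1/5 + 2/5*e12


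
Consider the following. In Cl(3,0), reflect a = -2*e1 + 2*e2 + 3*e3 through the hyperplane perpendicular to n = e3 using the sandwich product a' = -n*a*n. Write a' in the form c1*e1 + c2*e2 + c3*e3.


Reflection formula: a' = -n*a*n, with n = e3 (unit vector, n^2 = 1).
For reflection through hyperplane perp to e3:
The component along e3 flips sign, others stay.
a = (-2, 2, 3)
a' = (-2, 2, -3)
a' = -2*e1 + 2*e2 - 3*e3
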